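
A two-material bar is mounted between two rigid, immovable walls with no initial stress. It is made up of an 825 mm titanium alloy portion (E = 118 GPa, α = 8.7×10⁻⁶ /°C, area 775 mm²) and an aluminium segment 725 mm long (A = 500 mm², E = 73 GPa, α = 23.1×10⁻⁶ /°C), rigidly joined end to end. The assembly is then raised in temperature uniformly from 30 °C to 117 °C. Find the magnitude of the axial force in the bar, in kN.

If the supports were absent, the total length change would be Σ αᵢΔT Lᵢ = 8.7×10⁻⁶×87×825 + 23.1×10⁻⁶×87×725 = 2.081 mm.
The walls prevent any net length change, so an axial force P (same in every segment) develops. Compatibility: P · Σ Lᵢ/(AᵢEᵢ) = δ_free.
Σ Lᵢ/(AᵢEᵢ) = 825/(775×118×10³) + 725/(500×73×10³) = 2.888×10⁻⁵ mm/N.
So P = 2.081 / 2.888×10⁻⁵ = 72.06 kN, compressive.

P ≈ 72.1 kN (compressive)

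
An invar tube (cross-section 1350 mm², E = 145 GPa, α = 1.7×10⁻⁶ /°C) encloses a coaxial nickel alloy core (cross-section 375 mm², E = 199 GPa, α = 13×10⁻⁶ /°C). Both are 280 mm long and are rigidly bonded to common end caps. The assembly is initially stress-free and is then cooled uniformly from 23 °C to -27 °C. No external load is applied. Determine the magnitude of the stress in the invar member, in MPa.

σ ≈ 22.6 MPa (compressive)

Both members must finish at the same length. With the larger α, the nickel alloy tends to over-contract; the plates restrain it, putting the nickel alloy in tension and the invar in compression. With no external load the two internal forces are equal and opposite, magnitude P.
Setting the final lengths equal and cancelling L: (α₁ − α₂)ΔT = P/(A₁E₁) + P/(A₂E₂).
|α₁ − α₂|·ΔT = 11.3×10⁻⁶ × 50 = 0.000565.
1/(A₁E₁) + 1/(A₂E₂) = 1/(1350×145×10³) + 1/(375×199×10³) = 1.851×10⁻⁸ N⁻¹.
So P = 0.000565 / 1.851×10⁻⁸ = 30.53 kN.
σ_{invar} = P/A₁ = 30530/1350 = 22.61 MPa, compressive.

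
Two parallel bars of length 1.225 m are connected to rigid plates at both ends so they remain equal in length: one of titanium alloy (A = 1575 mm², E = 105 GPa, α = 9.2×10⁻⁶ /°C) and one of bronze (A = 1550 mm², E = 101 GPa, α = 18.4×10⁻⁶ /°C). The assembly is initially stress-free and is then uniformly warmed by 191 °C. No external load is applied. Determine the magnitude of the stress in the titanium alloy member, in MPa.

Equilibrium of a rigid end plate with no external load gives equal and opposite internal forces ±P in the two members. Since α_{bronze} > α_{titanium alloy}, heating drives the bronze into compression and the titanium alloy into tension.
Compatibility of the two members (thermal + elastic change equal): (α₁ − α₂)ΔT = P·[1/(A₁E₁) + 1/(A₂E₂)].
|α₁ − α₂|·ΔT = 9.2×10⁻⁶ × 191 = 0.001757.
1/(A₁E₁) + 1/(A₂E₂) = 1/(1575×105×10³) + 1/(1550×101×10³) = 1.243×10⁻⁸ N⁻¹.
So P = 0.001757 / 1.243×10⁻⁸ = 141.3 kN.
σ_{titanium alloy} = P/A₁ = 141300/1575 = 89.72 MPa, tensile.

σ ≈ 89.7 MPa (tensile)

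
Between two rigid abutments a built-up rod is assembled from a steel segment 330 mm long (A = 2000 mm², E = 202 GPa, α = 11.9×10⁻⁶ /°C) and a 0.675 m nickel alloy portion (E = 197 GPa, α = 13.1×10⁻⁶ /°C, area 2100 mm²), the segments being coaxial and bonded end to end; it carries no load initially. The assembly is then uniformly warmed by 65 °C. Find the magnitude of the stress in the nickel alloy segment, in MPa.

σ ≈ 161 MPa (compressive)

With the walls removed the bar would change length by δ_free = Σ αᵢΔT Lᵢ = 11.9×10⁻⁶×65×330 + 13.1×10⁻⁶×65×675 = 0.83 mm.
The rigid supports impose zero overall length change; the single axial force P common to all segments must satisfy P Σ Lᵢ/(AᵢEᵢ) = δ_free.
Σ Lᵢ/(AᵢEᵢ) = 330/(2000×202×10³) + 675/(2100×197×10³) = 2.448×10⁻⁶ mm/N.
Hence P = δ_free / Σ(L/AE) = 0.83/2.448×10⁻⁶ = 339 kN (compressive).
σ_{nickel alloy} = P / A = 339000 / 2100 = 161.4 MPa.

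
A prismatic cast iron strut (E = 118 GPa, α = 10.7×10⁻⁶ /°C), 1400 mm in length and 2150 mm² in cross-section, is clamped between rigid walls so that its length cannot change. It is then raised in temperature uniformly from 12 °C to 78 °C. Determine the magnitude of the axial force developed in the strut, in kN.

The ends cannot move, so σ = EαΔT = 118×10³ × 10.7×10⁻⁶ × 66 = 83.33 MPa.
Axial force P = σA = 83.33 × 2150 = 179200 N = 179.2 kN, compressive.

P ≈ 179 kN (compressive)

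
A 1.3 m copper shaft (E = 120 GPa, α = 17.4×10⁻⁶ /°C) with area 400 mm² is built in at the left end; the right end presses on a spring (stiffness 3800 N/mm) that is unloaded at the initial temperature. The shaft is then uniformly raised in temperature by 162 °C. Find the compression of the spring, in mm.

δ ≈ 3.32 mm

If the spring were absent the shaft would lengthen by αΔT L = 17.4×10⁻⁶ × 162 × 1300 = 3.664 mm.
With a force P in the spring, the elastic change of the shaft is PL/(AE) and that of the spring is P/k; compatibility requires their sum to equal δ_free.
So P = δ_free / [L/(AE) + 1/k] = 3.664 / [ 1300/(400×120×10³) + 1/(3800) ].
P = 3.664 / 0.0002902 = 12630 N.
Spring compression = P/k = 12630/(3800) = 3.322 mm.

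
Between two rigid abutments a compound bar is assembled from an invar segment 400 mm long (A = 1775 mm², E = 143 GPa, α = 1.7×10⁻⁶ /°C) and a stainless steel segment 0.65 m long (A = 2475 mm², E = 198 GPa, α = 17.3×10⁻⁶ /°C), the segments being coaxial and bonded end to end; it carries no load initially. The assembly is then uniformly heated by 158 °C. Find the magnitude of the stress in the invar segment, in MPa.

σ ≈ 366 MPa (compressive)

Free thermal expansion of the whole bar: Σ αᵢΔT Lᵢ = 1.7×10⁻⁶×158×400 + 17.3×10⁻⁶×158×650 = 1.884 mm.
Since the ends are fixed, an axial force P builds up, equal in every segment, with P · Σ Lᵢ/(AᵢEᵢ) = δ_free.
The series flexibility is Σ Lᵢ/(AᵢEᵢ) = 400/(1775×143×10³) + 650/(2475×198×10³) = 2.902×10⁻⁶ mm/N.
So P = 1.884 / 2.902×10⁻⁶ = 649.2 kN, compressive.
σ_{invar} = P / A = 649200 / 1775 = 365.7 MPa.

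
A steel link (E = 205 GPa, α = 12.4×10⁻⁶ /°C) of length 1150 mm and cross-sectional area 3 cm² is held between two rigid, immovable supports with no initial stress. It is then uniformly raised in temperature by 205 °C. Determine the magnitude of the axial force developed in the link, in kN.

P ≈ 156 kN (compressive)

The ends cannot move, so σ = EαΔT = 205×10³ × 12.4×10⁻⁶ × 205 = 521.1 MPa.
Axial force P = σA = 521.1 × 300 = 156300 N = 156.3 kN, compressive.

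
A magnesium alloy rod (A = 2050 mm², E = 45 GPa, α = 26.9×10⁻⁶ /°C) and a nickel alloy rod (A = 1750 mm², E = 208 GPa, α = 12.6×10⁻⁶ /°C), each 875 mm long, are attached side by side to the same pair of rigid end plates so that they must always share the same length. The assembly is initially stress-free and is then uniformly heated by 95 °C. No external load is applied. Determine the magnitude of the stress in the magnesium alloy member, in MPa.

The magnesium alloy has the larger α, so on heating it would change length more than the nickel alloy if both were free. The rigid plates force a common final length, so the magnesium alloy is put into compression and the nickel alloy into tension, with equal and opposite forces P (no external load).
Setting the final lengths equal and cancelling L: (α₁ − α₂)ΔT = P/(A₁E₁) + P/(A₂E₂).
|α₁ − α₂|·ΔT = 14.3×10⁻⁶ × 95 = 0.001358.
1/(A₁E₁) + 1/(A₂E₂) = 1/(2050×45×10³) + 1/(1750×208×10³) = 1.359×10⁻⁸ N⁻¹.
So P = 0.001358 / 1.359×10⁻⁸ = 99.98 kN.
σ_{magnesium alloy} = P/A₁ = 99980/2050 = 48.77 MPa, compressive.

σ ≈ 48.8 MPa (compressive)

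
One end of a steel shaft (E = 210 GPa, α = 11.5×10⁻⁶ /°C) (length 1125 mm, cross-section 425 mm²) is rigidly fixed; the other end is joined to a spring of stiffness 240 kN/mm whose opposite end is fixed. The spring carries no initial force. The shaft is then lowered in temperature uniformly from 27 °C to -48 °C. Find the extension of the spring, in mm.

The unrestrained thermal change is αΔT L = 11.5×10⁻⁶ × 75 × 1125 = 0.9703 mm.
Let P be the tensile force in the spring. The shaft extends elastically by PL/(AE) and the spring stretches by P/k; together these equal δ_free.
P [ L/(AE) + 1/k ] = δ_free → P [ 1125/(425×210×10³) + 1/(240×10³) ] = 0.9703.
P = 0.9703 / 1.677×10⁻⁵ = 57850 N.
Spring extension = P/k = 57850/(240×10³) = 0.2411 mm.

δ ≈ 0.241 mm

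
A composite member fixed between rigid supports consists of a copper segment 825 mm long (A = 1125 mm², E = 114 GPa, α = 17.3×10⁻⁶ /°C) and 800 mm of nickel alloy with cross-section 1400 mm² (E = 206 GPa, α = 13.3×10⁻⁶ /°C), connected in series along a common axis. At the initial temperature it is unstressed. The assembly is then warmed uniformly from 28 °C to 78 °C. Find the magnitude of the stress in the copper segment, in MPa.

σ ≈ 120 MPa (compressive)

If the supports were absent, the total length change would be Σ αᵢΔT Lᵢ = 17.3×10⁻⁶×50×825 + 13.3×10⁻⁶×50×800 = 1.246 mm.
Since the ends are fixed, an axial force P builds up, equal in every segment, with P · Σ Lᵢ/(AᵢEᵢ) = δ_free.
The series flexibility is Σ Lᵢ/(AᵢEᵢ) = 825/(1125×114×10³) + 800/(1400×206×10³) = 9.207×10⁻⁶ mm/N.
Hence P = δ_free / Σ(L/AE) = 1.246/9.207×10⁻⁶ = 135.3 kN (compressive).
σ_{copper} = P / A = 135300 / 1125 = 120.3 MPa.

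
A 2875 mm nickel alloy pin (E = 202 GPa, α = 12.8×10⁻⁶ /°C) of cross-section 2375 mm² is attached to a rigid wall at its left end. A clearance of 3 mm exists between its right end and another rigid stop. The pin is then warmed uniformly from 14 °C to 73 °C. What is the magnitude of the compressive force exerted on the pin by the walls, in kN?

P ≈ 0 kN

If the wall were absent the pin would grow by αΔT L = 12.8×10⁻⁶ × 59 × 2875 = 2.171 mm.
This is smaller than the 3 mm clearance, so the pin expands freely without reaching the stop — the stress is zero.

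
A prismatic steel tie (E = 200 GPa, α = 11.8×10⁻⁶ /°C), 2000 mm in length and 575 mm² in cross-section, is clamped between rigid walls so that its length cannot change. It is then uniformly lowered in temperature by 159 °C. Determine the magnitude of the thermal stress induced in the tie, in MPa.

The supports are rigid, so the total axial strain is zero. The restrained thermal strain is ε = αΔT = 11.8×10⁻⁶ × 159 = 1876.2×10⁻⁶.
The stress required to suppress this strain is σ = Eε = 200×10³ × 1876.2×10⁻⁶ = 375.2 MPa, tensile since the tie is trying to contract.

σ ≈ 375 MPa (tensile)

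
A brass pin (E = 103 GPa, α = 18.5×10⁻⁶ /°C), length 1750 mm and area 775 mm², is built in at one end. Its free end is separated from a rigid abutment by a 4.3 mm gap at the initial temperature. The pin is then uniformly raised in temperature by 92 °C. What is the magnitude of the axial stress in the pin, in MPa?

Free thermal elongation = αΔT L = 18.5×10⁻⁶ × 92 × 1750 = 2.978 mm.
Since δ_free = 2.98 mm is less than the 4.3 mm gap, the pin never touches the wall. No axial force develops.

σ ≈ 0 MPa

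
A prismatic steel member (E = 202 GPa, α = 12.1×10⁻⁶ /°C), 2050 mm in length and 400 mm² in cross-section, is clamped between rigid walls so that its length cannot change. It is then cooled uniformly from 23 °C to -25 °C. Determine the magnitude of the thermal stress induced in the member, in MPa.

σ ≈ 117 MPa (tensile)

With length fixed, the mechanical strain must cancel the thermal strain αΔT = 12.1×10⁻⁶ × 48 = 580.8×10⁻⁶.
σ = EαΔT = 202×10³ × 12.1×10⁻⁶ × 48 = 117.3 MPa (tensile; the member is trying to contract).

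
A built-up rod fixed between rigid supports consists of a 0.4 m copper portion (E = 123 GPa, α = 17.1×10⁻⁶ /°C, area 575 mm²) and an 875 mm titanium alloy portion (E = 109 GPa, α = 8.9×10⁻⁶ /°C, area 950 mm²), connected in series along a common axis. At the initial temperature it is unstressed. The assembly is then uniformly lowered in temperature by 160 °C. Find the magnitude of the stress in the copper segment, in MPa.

With the walls removed the bar would change length by δ_free = Σ αᵢΔT Lᵢ = 17.1×10⁻⁶×160×400 + 8.9×10⁻⁶×160×875 = 2.34 mm.
Since the ends are fixed, an axial force P builds up, equal in every segment, with P · Σ Lᵢ/(AᵢEᵢ) = δ_free.
Σ Lᵢ/(AᵢEᵢ) = 400/(575×123×10³) + 875/(950×109×10³) = 1.411×10⁻⁵ mm/N.
Hence P = δ_free / Σ(L/AE) = 2.34/1.411×10⁻⁵ = 165.9 kN (tensile).
σ_{copper} = P / A = 165900 / 575 = 288.6 MPa.

σ ≈ 289 MPa (tensile)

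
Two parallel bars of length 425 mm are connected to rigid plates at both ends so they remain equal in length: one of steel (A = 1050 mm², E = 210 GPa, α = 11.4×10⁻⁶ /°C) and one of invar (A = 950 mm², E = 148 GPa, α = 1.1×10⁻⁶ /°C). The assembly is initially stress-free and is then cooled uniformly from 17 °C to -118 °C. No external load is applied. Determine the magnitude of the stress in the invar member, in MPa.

σ ≈ 126 MPa (compressive)

Both members must finish at the same length. With the larger α, the steel tends to over-contract; the plates restrain it, putting the steel in tension and the invar in compression. With no external load the two internal forces are equal and opposite, magnitude P.
Equating the net (thermal + elastic) strains gives |α₁ − α₂|·ΔT = P·[1/(A₁E₁) + 1/(A₂E₂)].
|α₁ − α₂|·ΔT = 10.3×10⁻⁶ × 135 = 0.001391.
1/(A₁E₁) + 1/(A₂E₂) = 1/(1050×210×10³) + 1/(950×148×10³) = 1.165×10⁻⁸ N⁻¹.
P = 0.001391 / 1.165×10⁻⁸ = 119400 N = 119.4 kN.
σ_{invar} = P/A₂ = 119400/950 = 125.7 MPa, compressive.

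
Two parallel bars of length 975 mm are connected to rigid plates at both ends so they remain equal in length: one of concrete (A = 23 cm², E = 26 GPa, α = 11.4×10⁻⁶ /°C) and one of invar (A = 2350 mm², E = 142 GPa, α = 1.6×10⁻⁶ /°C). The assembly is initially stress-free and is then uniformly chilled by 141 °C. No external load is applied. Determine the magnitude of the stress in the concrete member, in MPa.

Equilibrium of a rigid end plate with no external load gives equal and opposite internal forces ±P in the two members. Since α_{concrete} > α_{invar}, cooling drives the concrete into tension and the invar into compression.
Compatibility of the two members (thermal + elastic change equal): (α₁ − α₂)ΔT = P·[1/(A₁E₁) + 1/(A₂E₂)].
|α₁ − α₂|·ΔT = 9.8×10⁻⁶ × 141 = 0.001382.
1/(A₁E₁) + 1/(A₂E₂) = 1/(2300×26×10³) + 1/(2350×142×10³) = 1.972×10⁻⁸ N⁻¹.
P = 0.001382 / 1.972×10⁻⁸ = 70070 N = 70.07 kN.
σ_{concrete} = P/A₁ = 70070/2300 = 30.47 MPa, tensile.

σ ≈ 30.5 MPa (tensile)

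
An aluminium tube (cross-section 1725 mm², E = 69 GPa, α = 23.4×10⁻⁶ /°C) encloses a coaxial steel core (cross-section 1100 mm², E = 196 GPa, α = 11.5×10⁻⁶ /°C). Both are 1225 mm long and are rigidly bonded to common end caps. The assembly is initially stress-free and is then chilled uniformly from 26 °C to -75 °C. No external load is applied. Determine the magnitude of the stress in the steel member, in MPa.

Equilibrium of a rigid end plate with no external load gives equal and opposite internal forces ±P in the two members. Since α_{aluminium} > α_{steel}, cooling drives the aluminium into tension and the steel into compression.
Equating the net (thermal + elastic) strains gives |α₁ − α₂|·ΔT = P·[1/(A₁E₁) + 1/(A₂E₂)].
|α₁ − α₂|·ΔT = 11.9×10⁻⁶ × 101 = 0.001202.
1/(A₁E₁) + 1/(A₂E₂) = 1/(1725×69×10³) + 1/(1100×196×10³) = 1.304×10⁻⁸ N⁻¹.
P = 0.001202 / 1.304×10⁻⁸ = 92170 N = 92.17 kN.
σ_{steel} = P/A₂ = 92170/1100 = 83.79 MPa, compressive.

σ ≈ 83.8 MPa (compressive)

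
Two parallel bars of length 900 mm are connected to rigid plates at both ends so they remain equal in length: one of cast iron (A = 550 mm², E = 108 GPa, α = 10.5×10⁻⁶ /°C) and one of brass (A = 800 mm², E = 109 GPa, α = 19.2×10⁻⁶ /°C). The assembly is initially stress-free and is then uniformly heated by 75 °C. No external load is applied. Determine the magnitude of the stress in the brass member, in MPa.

Equilibrium of a rigid end plate with no external load gives equal and opposite internal forces ±P in the two members. Since α_{brass} > α_{cast iron}, heating drives the brass into compression and the cast iron into tension.
Compatibility of the two members (thermal + elastic change equal): (α₁ − α₂)ΔT = P·[1/(A₁E₁) + 1/(A₂E₂)].
|α₁ − α₂|·ΔT = 8.7×10⁻⁶ × 75 = 0.0006525.
1/(A₁E₁) + 1/(A₂E₂) = 1/(550×108×10³) + 1/(800×109×10³) = 2.83×10⁻⁸ N⁻¹.
So P = 0.0006525 / 2.83×10⁻⁸ = 23.05 kN.
σ_{brass} = P/A₂ = 23050/800 = 28.82 MPa, compressive.

σ ≈ 28.8 MPa (compressive)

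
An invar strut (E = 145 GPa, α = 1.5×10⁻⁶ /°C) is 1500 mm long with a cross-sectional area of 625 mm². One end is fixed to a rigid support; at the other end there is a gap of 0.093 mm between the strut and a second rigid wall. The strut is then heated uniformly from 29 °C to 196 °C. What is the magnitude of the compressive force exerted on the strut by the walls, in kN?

P ≈ 17.1 kN

Free thermal elongation = αΔT L = 1.5×10⁻⁶ × 167 × 1500 = 0.3758 mm.
After closing the 0.093 mm clearance, 0.3758 − 0.093 = 0.2828 mm of expansion remains to be suppressed by the wall.
That suppressed elongation corresponds to σ = E·Δ/L = 145×10³ × 0.2828/1500 = 27.33 MPa.
P = σA = 27.33 × 625 = 17.08 kN.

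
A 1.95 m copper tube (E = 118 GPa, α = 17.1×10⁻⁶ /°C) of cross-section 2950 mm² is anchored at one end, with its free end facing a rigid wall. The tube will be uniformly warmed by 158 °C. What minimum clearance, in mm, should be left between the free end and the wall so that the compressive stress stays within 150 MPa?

Free expansion if unrestrained: δ_free = αΔT L = 17.1×10⁻⁶ × 158 × 1950 = 5.269 mm.
A stress of 150 MPa corresponds to the wall pushing the tube back by σL/E = 150×1950/(118×10³) = 2.479 mm.
The gap must absorb the remainder: g_min = 5.269 − 2.479 = 2.79 mm.

g ≈ 2.79 mm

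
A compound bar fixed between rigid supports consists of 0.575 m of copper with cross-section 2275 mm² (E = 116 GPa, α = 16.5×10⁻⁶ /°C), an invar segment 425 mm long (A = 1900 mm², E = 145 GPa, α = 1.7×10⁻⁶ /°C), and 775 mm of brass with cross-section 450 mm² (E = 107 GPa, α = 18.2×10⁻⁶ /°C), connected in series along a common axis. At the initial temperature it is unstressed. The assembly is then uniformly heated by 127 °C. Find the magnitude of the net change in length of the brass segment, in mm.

|ΔL| ≈ 0.717 mm

Free thermal expansion of the whole bar: Σ αᵢΔT Lᵢ = 16.5×10⁻⁶×127×575 + 1.7×10⁻⁶×127×425 + 18.2×10⁻⁶×127×775 = 3.088 mm.
Since the ends are fixed, an axial force P builds up, equal in every segment, with P · Σ Lᵢ/(AᵢEᵢ) = δ_free.
Σ Lᵢ/(AᵢEᵢ) = 575/(2275×116×10³) + 425/(1900×145×10³) + 775/(450×107×10³) = 1.982×10⁻⁵ mm/N.
So P = 3.088 / 1.982×10⁻⁵ = 155.8 kN, compressive.
For the brass segment, free thermal change = 18.2×10⁻⁶×127×775 = 1.791 mm and elastic change from P = 155800×775/(450×107×10³) = 2.508 mm; these oppose, so the net change is 0.717 mm (segment shortens).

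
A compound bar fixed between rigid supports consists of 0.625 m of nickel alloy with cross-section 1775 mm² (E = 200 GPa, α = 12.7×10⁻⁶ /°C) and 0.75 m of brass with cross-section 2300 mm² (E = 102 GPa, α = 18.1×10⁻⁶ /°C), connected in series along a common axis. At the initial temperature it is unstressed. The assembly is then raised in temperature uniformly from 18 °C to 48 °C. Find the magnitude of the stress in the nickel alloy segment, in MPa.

With the walls removed the bar would change length by δ_free = Σ αᵢΔT Lᵢ = 12.7×10⁻⁶×30×625 + 18.1×10⁻⁶×30×750 = 0.6454 mm.
The rigid supports impose zero overall length change; the single axial force P common to all segments must satisfy P Σ Lᵢ/(AᵢEᵢ) = δ_free.
The series flexibility is Σ Lᵢ/(AᵢEᵢ) = 625/(1775×200×10³) + 750/(2300×102×10³) = 4.957×10⁻⁶ mm/N.
Hence P = δ_free / Σ(L/AE) = 0.6454/4.957×10⁻⁶ = 130.2 kN (compressive).
σ_{nickel alloy} = P / A = 130200 / 1775 = 73.34 MPa.

σ ≈ 73.3 MPa (compressive)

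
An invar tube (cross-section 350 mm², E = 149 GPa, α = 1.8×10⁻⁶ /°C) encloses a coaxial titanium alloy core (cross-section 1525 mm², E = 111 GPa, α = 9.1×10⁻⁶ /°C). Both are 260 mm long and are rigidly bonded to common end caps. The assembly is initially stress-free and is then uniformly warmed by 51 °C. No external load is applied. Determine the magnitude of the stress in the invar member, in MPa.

Equilibrium of a rigid end plate with no external load gives equal and opposite internal forces ±P in the two members. Since α_{titanium alloy} > α_{invar}, heating drives the titanium alloy into compression and the invar into tension.
Compatibility of the two members (thermal + elastic change equal): (α₁ − α₂)ΔT = P·[1/(A₁E₁) + 1/(A₂E₂)].
|α₁ − α₂|·ΔT = 7.3×10⁻⁶ × 51 = 0.0003723.
1/(A₁E₁) + 1/(A₂E₂) = 1/(350×149×10³) + 1/(1525×111×10³) = 2.508×10⁻⁸ N⁻¹.
So P = 0.0003723 / 2.508×10⁻⁸ = 14.84 kN.
σ_{invar} = P/A₁ = 14840/350 = 42.41 MPa, tensile.

σ ≈ 42.4 MPa (tensile)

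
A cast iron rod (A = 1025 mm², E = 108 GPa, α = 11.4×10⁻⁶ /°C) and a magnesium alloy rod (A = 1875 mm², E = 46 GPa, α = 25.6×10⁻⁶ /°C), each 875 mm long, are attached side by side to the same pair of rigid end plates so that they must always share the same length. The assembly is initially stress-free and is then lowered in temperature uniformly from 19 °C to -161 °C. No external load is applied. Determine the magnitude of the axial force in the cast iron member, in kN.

P ≈ 124 kN (compressive in the cast iron)

Both members must finish at the same length. With the larger α, the magnesium alloy tends to over-contract; the plates restrain it, putting the magnesium alloy in tension and the cast iron in compression. With no external load the two internal forces are equal and opposite, magnitude P.
Compatibility of the two members (thermal + elastic change equal): (α₁ − α₂)ΔT = P·[1/(A₁E₁) + 1/(A₂E₂)].
|α₁ − α₂|·ΔT = 14.2×10⁻⁶ × 180 = 0.002556.
1/(A₁E₁) + 1/(A₂E₂) = 1/(1025×108×10³) + 1/(1875×46×10³) = 2.063×10⁻⁸ N⁻¹.
So P = 0.002556 / 2.063×10⁻⁸ = 123.9 kN.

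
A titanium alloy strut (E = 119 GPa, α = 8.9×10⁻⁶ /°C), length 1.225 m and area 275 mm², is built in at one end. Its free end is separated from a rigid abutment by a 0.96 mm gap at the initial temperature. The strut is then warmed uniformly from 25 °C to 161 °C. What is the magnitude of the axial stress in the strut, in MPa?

σ ≈ 50.8 MPa (compressive)

If the wall were absent the strut would grow by αΔT L = 8.9×10⁻⁶ × 136 × 1225 = 1.483 mm.
The gap closes (δ_free > 0.96 mm) and the wall then resists a further 1.483 − 0.96 = 0.5227 mm of expansion.
That suppressed elongation corresponds to σ = E·Δ/L = 119×10³ × 0.5227/1225 = 50.78 MPa.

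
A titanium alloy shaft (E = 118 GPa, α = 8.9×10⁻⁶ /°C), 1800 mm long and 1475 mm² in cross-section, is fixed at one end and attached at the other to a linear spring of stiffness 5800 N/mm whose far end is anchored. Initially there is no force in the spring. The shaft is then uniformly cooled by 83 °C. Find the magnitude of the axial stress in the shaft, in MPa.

σ ≈ 4.93 MPa (tensile)

If the spring were absent the shaft would shorten by αΔT L = 8.9×10⁻⁶ × 83 × 1800 = 1.33 mm.
Let P be the tensile force in the spring. The shaft extends elastically by PL/(AE) and the spring stretches by P/k; together these equal δ_free.
P [ L/(AE) + 1/k ] = δ_free → P [ 1800/(1475×118×10³) + 1/(5800) ] = 1.33.
P = 1.33 / 0.0001828 = 7276 N.
σ = P/A = 7276/1475 = 4.933 MPa.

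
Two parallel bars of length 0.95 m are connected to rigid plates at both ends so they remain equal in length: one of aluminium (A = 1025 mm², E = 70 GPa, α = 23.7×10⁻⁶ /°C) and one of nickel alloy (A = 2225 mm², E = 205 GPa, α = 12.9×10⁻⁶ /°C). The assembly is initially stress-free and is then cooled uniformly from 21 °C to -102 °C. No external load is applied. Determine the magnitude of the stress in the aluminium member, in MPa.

Both members must finish at the same length. With the larger α, the aluminium tends to over-contract; the plates restrain it, putting the aluminium in tension and the nickel alloy in compression. With no external load the two internal forces are equal and opposite, magnitude P.
Setting the final lengths equal and cancelling L: (α₁ − α₂)ΔT = P/(A₁E₁) + P/(A₂E₂).
|α₁ − α₂|·ΔT = 10.8×10⁻⁶ × 123 = 0.001328.
1/(A₁E₁) + 1/(A₂E₂) = 1/(1025×70×10³) + 1/(2225×205×10³) = 1.613×10⁻⁸ N⁻¹.
P = 0.001328 / 1.613×10⁻⁸ = 82360 N = 82.36 kN.
σ_{aluminium} = P/A₁ = 82360/1025 = 80.35 MPa, tensile.

σ ≈ 80.3 MPa (tensile)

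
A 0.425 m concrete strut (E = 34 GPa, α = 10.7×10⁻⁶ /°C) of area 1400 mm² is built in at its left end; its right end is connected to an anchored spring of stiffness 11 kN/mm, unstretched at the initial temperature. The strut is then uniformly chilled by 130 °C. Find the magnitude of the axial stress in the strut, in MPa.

Free thermal contraction: δ_free = αΔT L = 10.7×10⁻⁶ × 130 × 425 = 0.5912 mm.
Let P be the tensile force in the spring. The strut extends elastically by PL/(AE) and the spring stretches by P/k; together these equal δ_free.
So P = δ_free / [L/(AE) + 1/k] = 0.5912 / [ 425/(1400×34×10³) + 1/(11×10³) ].
P = 0.5912 / 9.984×10⁻⁵ = 5921 N.
σ = P/A = 5921/1400 = 4.23 MPa.

σ ≈ 4.23 MPa (tensile)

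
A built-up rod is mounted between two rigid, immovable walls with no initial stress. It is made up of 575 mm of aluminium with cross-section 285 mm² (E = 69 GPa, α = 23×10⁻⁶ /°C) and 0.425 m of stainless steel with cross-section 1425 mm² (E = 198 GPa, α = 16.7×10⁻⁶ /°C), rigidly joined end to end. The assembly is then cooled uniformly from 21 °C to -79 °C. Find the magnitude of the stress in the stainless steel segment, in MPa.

With the walls removed the bar would change length by δ_free = Σ αᵢΔT Lᵢ = 23×10⁻⁶×100×575 + 16.7×10⁻⁶×100×425 = 2.032 mm.
The walls prevent any net length change, so an axial force P (same in every segment) develops. Compatibility: P · Σ Lᵢ/(AᵢEᵢ) = δ_free.
Σ Lᵢ/(AᵢEᵢ) = 575/(285×69×10³) + 425/(1425×198×10³) = 3.075×10⁻⁵ mm/N.
So P = 2.032 / 3.075×10⁻⁵ = 66.1 kN, tensile.
σ_{stainless steel} = P / A = 66100 / 1425 = 46.38 MPa.

σ ≈ 46.4 MPa (tensile)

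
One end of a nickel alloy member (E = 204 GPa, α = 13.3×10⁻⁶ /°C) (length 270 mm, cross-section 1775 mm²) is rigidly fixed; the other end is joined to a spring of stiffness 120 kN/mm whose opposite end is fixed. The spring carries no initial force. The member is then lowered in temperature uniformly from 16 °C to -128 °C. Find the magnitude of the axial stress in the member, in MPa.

σ ≈ 32.1 MPa (tensile)

Free thermal contraction: δ_free = αΔT L = 13.3×10⁻⁶ × 144 × 270 = 0.5171 mm.
With a force P in the spring, the elastic change of the member is PL/(AE) and that of the spring is P/k; compatibility requires their sum to equal δ_free.
So P = δ_free / [L/(AE) + 1/k] = 0.5171 / [ 270/(1775×204×10³) + 1/(120×10³) ].
P = 0.5171 / 9.079×10⁻⁶ = 56960 N.
σ = P/A = 56960/1775 = 32.09 MPa.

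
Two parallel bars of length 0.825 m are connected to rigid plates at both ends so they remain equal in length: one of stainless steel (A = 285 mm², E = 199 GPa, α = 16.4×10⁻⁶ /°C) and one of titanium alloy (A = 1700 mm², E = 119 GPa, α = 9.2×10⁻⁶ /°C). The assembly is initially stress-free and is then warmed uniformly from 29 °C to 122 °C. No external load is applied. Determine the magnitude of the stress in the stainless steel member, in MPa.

σ ≈ 104 MPa (compressive)

Equilibrium of a rigid end plate with no external load gives equal and opposite internal forces ±P in the two members. Since α_{stainless steel} > α_{titanium alloy}, heating drives the stainless steel into compression and the titanium alloy into tension.
Setting the final lengths equal and cancelling L: (α₁ − α₂)ΔT = P/(A₁E₁) + P/(A₂E₂).
|α₁ − α₂|·ΔT = 7.2×10⁻⁶ × 93 = 0.0006696.
1/(A₁E₁) + 1/(A₂E₂) = 1/(285×199×10³) + 1/(1700×119×10³) = 2.258×10⁻⁸ N⁻¹.
P = 0.0006696 / 2.258×10⁻⁸ = 29660 N = 29.66 kN.
σ_{stainless steel} = P/A₁ = 29660/285 = 104.1 MPa, compressive.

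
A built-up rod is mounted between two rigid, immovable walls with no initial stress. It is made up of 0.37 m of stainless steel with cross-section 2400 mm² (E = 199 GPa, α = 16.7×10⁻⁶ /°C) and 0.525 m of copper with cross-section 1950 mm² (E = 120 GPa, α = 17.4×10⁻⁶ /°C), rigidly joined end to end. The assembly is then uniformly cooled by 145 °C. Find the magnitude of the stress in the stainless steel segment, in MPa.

σ ≈ 307 MPa (tensile)

If the supports were absent, the total length change would be Σ αᵢΔT Lᵢ = 16.7×10⁻⁶×145×370 + 17.4×10⁻⁶×145×525 = 2.221 mm.
Since the ends are fixed, an axial force P builds up, equal in every segment, with P · Σ Lᵢ/(AᵢEᵢ) = δ_free.
The series flexibility is Σ Lᵢ/(AᵢEᵢ) = 370/(2400×199×10³) + 525/(1950×120×10³) = 3.018×10⁻⁶ mm/N.
P = 2.221 / 3.018×10⁻⁶ = 735700 N = 735.7 kN, tensile.
σ_{stainless steel} = P / A = 735700 / 2400 = 306.5 MPa.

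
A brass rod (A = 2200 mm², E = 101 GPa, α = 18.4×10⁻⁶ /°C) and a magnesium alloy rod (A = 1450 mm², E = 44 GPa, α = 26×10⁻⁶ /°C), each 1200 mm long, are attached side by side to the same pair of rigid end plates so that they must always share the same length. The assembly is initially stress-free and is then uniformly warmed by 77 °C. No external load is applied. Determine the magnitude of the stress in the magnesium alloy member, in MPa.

The magnesium alloy has the larger α, so on heating it would change length more than the brass if both were free. The rigid plates force a common final length, so the magnesium alloy is put into compression and the brass into tension, with equal and opposite forces P (no external load).
Setting the final lengths equal and cancelling L: (α₁ − α₂)ΔT = P/(A₁E₁) + P/(A₂E₂).
|α₁ − α₂|·ΔT = 7.6×10⁻⁶ × 77 = 0.0005852.
1/(A₁E₁) + 1/(A₂E₂) = 1/(2200×101×10³) + 1/(1450×44×10³) = 2.017×10⁻⁸ N⁻¹.
So P = 0.0005852 / 2.017×10⁻⁸ = 29.01 kN.
σ_{magnesium alloy} = P/A₂ = 29010/1450 = 20 MPa, compressive.

σ ≈ 20 MPa (compressive)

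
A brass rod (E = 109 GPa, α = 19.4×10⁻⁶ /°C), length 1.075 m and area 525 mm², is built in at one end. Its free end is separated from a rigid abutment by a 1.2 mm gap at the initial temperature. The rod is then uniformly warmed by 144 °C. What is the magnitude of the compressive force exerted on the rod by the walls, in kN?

Unrestrained expansion: δ_free = αΔT L = 19.4×10⁻⁶ × 144 × 1075 = 3.003 mm.
After closing the 1.2 mm clearance, 3.003 − 1.2 = 1.803 mm of expansion remains to be suppressed by the wall.
So σ = E(δ_free − g)/L = 109×10³ × 1.803/1075 = 182.8 MPa.
Force on the wall = σA = 182.8 × 525 mm² = 95.98 kN.

P ≈ 96 kN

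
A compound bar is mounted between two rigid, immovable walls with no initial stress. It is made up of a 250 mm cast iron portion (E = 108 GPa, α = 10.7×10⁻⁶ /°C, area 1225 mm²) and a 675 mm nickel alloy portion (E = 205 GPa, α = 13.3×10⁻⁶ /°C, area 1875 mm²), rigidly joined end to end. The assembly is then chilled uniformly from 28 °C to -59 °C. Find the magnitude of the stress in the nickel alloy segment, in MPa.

With the walls removed the bar would change length by δ_free = Σ αᵢΔT Lᵢ = 10.7×10⁻⁶×87×250 + 13.3×10⁻⁶×87×675 = 1.014 mm.
The walls prevent any net length change, so an axial force P (same in every segment) develops. Compatibility: P · Σ Lᵢ/(AᵢEᵢ) = δ_free.
Σ Lᵢ/(AᵢEᵢ) = 250/(1225×108×10³) + 675/(1875×205×10³) = 3.646×10⁻⁶ mm/N.
P = 1.014 / 3.646×10⁻⁶ = 278100 N = 278.1 kN, tensile.
σ_{nickel alloy} = P / A = 278100 / 1875 = 148.3 MPa.

σ ≈ 148 MPa (tensile)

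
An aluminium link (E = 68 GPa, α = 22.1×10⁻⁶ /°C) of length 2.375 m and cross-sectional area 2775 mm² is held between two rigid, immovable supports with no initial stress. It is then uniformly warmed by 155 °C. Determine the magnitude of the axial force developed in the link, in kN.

P ≈ 646 kN (compressive)

With zero net strain, σ = E·αΔT = 68 GPa × 22.1×10⁻⁶ × 155 = 232.9 MPa.
Then P = σA = 232.9 × 2775 mm² = 646.4 kN, compressive.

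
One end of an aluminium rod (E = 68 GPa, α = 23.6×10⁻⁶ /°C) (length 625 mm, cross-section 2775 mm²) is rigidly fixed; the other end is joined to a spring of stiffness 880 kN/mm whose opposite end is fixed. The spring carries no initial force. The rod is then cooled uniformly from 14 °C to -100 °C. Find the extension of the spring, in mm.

If the spring were absent the rod would shorten by αΔT L = 23.6×10⁻⁶ × 114 × 625 = 1.681 mm.
Let P be the tensile force in the spring. The rod extends elastically by PL/(AE) and the spring stretches by P/k; together these equal δ_free.
So P = δ_free / [L/(AE) + 1/k] = 1.681 / [ 625/(2775×68×10³) + 1/(880×10³) ].
P = 1.681 / 4.448×10⁻⁶ = 378000 N.
Spring extension = P/k = 378000/(880×10³) = 0.4295 mm.

δ ≈ 0.43 mm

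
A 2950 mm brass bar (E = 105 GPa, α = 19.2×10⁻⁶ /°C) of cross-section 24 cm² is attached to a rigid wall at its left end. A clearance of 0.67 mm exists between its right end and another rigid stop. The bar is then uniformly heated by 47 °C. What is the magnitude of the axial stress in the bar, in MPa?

If the wall were absent the bar would grow by αΔT L = 19.2×10⁻⁶ × 47 × 2950 = 2.662 mm.
This exceeds the 0.67 mm gap, so the wall pushes back. The portion of expansion that must be recovered elastically is δ_free − gap = 2.662 − 0.67 = 1.992 mm.
That suppressed elongation corresponds to σ = E·Δ/L = 105×10³ × 1.992/2950 = 70.9 MPa.

σ ≈ 70.9 MPa (compressive)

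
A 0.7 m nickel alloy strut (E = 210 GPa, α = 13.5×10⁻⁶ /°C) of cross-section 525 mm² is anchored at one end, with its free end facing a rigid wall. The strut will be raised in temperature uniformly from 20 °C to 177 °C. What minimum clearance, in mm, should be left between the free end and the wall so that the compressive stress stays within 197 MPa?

g ≈ 0.827 mm

Free expansion if unrestrained: δ_free = αΔT L = 13.5×10⁻⁶ × 157 × 700 = 1.484 mm.
A stress of 197 MPa corresponds to the wall pushing the strut back by σL/E = 197×700/(210×10³) = 0.6567 mm.
So the gap has to take up the difference, g_min = δ_free − σL/E = 1.484 − 0.6567 = 0.827 mm.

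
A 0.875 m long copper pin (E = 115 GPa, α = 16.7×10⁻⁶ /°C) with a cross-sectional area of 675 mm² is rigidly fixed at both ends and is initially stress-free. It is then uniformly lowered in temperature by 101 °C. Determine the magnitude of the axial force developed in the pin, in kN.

Full restraint means ε = 0, so the stress is σ = EαΔT = 115×10³ × 16.7×10⁻⁶ × 101 = 194 MPa.
Axial force P = σA = 194 × 675 = 130900 N = 130.9 kN, tensile.

P ≈ 131 kN (tensile)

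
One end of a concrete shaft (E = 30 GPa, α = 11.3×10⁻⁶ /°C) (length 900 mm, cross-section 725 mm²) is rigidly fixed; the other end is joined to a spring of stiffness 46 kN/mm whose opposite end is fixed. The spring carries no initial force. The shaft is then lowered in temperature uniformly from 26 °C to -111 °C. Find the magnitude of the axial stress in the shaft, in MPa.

The unrestrained thermal change is αΔT L = 11.3×10⁻⁶ × 137 × 900 = 1.393 mm.
Let P be the tensile force in the spring. The shaft extends elastically by PL/(AE) and the spring stretches by P/k; together these equal δ_free.
So P = δ_free / [L/(AE) + 1/k] = 1.393 / [ 900/(725×30×10³) + 1/(46×10³) ].
P = 1.393 / 6.312×10⁻⁵ = 22070 N.
σ = P/A = 22070/725 = 30.45 MPa.

σ ≈ 30.4 MPa (tensile)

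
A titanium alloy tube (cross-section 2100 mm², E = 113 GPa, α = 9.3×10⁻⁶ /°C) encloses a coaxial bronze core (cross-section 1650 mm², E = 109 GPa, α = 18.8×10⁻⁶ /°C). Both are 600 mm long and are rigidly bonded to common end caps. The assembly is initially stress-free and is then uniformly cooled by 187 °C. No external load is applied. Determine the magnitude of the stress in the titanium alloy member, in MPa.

The bronze has the larger α, so on cooling it would change length more than the titanium alloy if both were free. The rigid plates force a common final length, so the bronze is put into tension and the titanium alloy into compression, with equal and opposite forces P (no external load).
Setting the final lengths equal and cancelling L: (α₁ − α₂)ΔT = P/(A₁E₁) + P/(A₂E₂).
|α₁ − α₂|·ΔT = 9.5×10⁻⁶ × 187 = 0.001776.
1/(A₁E₁) + 1/(A₂E₂) = 1/(2100×113×10³) + 1/(1650×109×10³) = 9.774×10⁻⁹ N⁻¹.
So P = 0.001776 / 9.774×10⁻⁹ = 181.8 kN.
σ_{titanium alloy} = P/A₁ = 181800/2100 = 86.55 MPa, compressive.

σ ≈ 86.5 MPa (compressive)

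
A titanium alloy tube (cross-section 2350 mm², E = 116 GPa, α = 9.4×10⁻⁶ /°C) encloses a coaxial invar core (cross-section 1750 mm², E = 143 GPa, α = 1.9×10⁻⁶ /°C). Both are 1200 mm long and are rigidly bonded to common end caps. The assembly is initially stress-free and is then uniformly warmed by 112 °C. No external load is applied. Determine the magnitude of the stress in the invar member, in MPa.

σ ≈ 62.6 MPa (tensile)

Both members must finish at the same length. With the larger α, the titanium alloy tends to over-expand; the plates restrain it, putting the titanium alloy in compression and the invar in tension. With no external load the two internal forces are equal and opposite, magnitude P.
Equating the net (thermal + elastic) strains gives |α₁ − α₂|·ΔT = P·[1/(A₁E₁) + 1/(A₂E₂)].
|α₁ − α₂|·ΔT = 7.5×10⁻⁶ × 112 = 0.00084.
1/(A₁E₁) + 1/(A₂E₂) = 1/(2350×116×10³) + 1/(1750×143×10³) = 7.664×10⁻⁹ N⁻¹.
P = 0.00084 / 7.664×10⁻⁹ = 109600 N = 109.6 kN.
σ_{invar} = P/A₂ = 109600/1750 = 62.63 MPa, tensile.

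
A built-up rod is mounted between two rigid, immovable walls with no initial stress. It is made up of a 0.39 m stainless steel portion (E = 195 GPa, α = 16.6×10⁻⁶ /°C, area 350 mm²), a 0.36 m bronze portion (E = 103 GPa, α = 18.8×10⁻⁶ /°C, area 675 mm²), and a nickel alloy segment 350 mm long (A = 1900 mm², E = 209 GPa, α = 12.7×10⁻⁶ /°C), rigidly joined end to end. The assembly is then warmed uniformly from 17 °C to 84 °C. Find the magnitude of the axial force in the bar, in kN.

P ≈ 101 kN (compressive)

With the walls removed the bar would change length by δ_free = Σ αᵢΔT Lᵢ = 16.6×10⁻⁶×67×390 + 18.8×10⁻⁶×67×360 + 12.7×10⁻⁶×67×350 = 1.185 mm.
Since the ends are fixed, an axial force P builds up, equal in every segment, with P · Σ Lᵢ/(AᵢEᵢ) = δ_free.
The series flexibility is Σ Lᵢ/(AᵢEᵢ) = 390/(350×195×10³) + 360/(675×103×10³) + 350/(1900×209×10³) = 1.177×10⁻⁵ mm/N.
So P = 1.185 / 1.177×10⁻⁵ = 100.7 kN, compressive.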